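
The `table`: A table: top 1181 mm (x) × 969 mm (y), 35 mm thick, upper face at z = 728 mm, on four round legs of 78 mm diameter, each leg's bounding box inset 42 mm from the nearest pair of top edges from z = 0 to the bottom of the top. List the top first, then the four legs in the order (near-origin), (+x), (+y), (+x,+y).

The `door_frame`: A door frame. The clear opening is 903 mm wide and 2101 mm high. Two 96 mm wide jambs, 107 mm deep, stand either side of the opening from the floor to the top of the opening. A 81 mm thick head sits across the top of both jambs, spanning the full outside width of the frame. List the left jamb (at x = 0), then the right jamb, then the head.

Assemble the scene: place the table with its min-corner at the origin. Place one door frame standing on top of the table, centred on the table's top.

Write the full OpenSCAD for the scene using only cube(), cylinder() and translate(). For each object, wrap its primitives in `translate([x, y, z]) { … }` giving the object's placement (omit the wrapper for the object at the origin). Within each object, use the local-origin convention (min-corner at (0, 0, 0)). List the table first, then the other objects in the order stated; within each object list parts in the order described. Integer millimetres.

translate([0, 0, 693]) cube([1181, 969, 35]);
translate([81, 81, 0]) cylinder(h = 693, r = 39);
translate([1100, 81, 0]) cylinder(h = 693, r = 39);
translate([81, 888, 0]) cylinder(h = 693, r = 39);
translate([1100, 888, 0]) cylinder(h = 693, r = 39);
translate([43, 431, 728]) {
  cube([96, 107, 2101]);
  translate([999, 0, 0]) cube([96, 107, 2101]);
  translate([0, 0, 2101]) cube([1095, 107, 81]);
}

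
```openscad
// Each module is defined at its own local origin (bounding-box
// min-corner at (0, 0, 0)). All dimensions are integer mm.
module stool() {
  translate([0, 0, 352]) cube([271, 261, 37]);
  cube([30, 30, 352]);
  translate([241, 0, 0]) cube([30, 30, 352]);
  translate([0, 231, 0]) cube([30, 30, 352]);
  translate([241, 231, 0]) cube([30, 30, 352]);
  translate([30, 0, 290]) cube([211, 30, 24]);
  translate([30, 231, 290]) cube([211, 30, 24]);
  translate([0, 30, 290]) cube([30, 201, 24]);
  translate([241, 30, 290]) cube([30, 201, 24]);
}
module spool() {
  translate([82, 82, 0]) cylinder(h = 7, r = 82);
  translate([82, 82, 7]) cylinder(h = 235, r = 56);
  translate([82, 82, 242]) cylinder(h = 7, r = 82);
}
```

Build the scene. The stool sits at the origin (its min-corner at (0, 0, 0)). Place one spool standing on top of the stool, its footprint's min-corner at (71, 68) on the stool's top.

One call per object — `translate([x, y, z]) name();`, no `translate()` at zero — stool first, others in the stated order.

stool();
translate([71, 68, 389]) spool();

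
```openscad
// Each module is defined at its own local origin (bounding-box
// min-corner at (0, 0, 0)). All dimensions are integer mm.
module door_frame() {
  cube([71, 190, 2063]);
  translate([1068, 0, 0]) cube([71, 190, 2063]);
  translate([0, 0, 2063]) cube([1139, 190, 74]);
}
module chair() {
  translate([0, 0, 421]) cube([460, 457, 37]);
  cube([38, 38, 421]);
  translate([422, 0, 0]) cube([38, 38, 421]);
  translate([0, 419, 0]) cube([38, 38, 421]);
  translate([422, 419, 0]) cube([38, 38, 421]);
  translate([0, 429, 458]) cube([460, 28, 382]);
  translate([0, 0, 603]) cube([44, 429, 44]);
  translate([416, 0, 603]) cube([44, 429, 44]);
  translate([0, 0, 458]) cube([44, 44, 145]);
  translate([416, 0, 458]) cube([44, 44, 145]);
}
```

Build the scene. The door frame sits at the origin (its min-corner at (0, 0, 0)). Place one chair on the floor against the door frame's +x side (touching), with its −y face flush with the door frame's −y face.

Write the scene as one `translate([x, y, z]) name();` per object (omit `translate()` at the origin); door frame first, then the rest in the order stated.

door_frame();
translate([1139, 0, 0]) chair();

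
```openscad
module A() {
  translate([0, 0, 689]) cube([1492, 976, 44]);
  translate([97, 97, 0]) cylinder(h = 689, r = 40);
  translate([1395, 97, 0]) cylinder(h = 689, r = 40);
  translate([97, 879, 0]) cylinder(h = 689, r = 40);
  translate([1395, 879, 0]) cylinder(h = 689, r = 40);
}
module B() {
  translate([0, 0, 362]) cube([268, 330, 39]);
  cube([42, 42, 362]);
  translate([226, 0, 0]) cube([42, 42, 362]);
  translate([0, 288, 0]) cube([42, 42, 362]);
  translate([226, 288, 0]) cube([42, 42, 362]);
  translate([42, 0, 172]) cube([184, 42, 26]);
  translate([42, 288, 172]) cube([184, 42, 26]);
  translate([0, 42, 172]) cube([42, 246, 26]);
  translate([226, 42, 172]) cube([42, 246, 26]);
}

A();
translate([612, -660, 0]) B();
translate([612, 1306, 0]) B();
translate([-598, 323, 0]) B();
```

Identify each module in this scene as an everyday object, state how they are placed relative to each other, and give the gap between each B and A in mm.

A is a table. B is a stool. Three stools sit around the table at the −y, +y, −x sides. The gap between each stool and the table is 330 mm.

Each stool's nearest face is 330 mm from the table's bounding box.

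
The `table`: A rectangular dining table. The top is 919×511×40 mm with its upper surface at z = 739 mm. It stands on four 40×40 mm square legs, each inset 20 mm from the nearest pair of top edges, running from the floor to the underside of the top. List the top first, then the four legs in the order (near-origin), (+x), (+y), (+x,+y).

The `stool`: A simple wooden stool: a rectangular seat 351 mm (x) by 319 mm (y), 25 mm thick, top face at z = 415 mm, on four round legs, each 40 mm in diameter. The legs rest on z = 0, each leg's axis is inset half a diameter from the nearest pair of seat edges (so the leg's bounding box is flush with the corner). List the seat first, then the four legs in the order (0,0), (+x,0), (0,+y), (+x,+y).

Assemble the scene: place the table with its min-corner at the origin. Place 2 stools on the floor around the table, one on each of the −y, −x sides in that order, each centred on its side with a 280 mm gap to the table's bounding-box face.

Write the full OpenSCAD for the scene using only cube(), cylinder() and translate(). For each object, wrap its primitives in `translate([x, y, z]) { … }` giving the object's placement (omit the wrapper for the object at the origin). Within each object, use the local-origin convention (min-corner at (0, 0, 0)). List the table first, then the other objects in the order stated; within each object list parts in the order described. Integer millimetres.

translate([0, 0, 699]) cube([919, 511, 40]);
translate([20, 20, 0]) cube([40, 40, 699]);
translate([859, 20, 0]) cube([40, 40, 699]);
translate([20, 451, 0]) cube([40, 40, 699]);
translate([859, 451, 0]) cube([40, 40, 699]);
translate([284, -599, 0]) {
  translate([0, 0, 390]) cube([351, 319, 25]);
  translate([20, 20, 0]) cylinder(h = 390, r = 20);
  translate([331, 20, 0]) cylinder(h = 390, r = 20);
  translate([20, 299, 0]) cylinder(h = 390, r = 20);
  translate([331, 299, 0]) cylinder(h = 390, r = 20);
}
translate([-631, 96, 0]) {
  translate([0, 0, 390]) cube([351, 319, 25]);
  translate([20, 20, 0]) cylinder(h = 390, r = 20);
  translate([331, 20, 0]) cylinder(h = 390, r = 20);
  translate([20, 299, 0]) cylinder(h = 390, r = 20);
  translate([331, 299, 0]) cylinder(h = 390, r = 20);
}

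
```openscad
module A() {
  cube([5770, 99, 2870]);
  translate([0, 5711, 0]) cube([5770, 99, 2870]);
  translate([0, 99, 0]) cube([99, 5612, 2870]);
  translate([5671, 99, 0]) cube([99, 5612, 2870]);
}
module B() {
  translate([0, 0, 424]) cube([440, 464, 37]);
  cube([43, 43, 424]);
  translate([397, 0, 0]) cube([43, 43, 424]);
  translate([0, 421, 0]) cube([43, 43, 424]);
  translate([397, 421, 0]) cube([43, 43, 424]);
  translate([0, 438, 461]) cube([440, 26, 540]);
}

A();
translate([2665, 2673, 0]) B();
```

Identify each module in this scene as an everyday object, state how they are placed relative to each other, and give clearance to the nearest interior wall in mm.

A is a house frame. B is a chair. The chair sits inside the house frame, centred. The clearance to the nearest interior wall is 2566 mm.

Clearances: x = 2566, y = 2574; minimum 2566 mm.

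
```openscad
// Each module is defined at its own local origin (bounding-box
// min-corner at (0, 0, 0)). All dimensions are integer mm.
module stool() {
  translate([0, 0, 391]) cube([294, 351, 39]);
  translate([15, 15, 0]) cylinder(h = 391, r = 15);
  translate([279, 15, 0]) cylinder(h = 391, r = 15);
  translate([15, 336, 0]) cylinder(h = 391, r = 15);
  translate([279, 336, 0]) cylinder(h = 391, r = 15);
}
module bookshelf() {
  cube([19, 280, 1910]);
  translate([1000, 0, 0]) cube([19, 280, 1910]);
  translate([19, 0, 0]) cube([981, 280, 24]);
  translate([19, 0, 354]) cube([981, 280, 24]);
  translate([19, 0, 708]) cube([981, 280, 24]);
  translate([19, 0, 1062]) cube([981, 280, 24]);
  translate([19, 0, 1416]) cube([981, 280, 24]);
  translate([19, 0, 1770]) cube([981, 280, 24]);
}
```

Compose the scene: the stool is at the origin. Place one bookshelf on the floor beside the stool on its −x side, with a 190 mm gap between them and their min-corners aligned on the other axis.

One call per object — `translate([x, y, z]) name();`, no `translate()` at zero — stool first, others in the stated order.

stool();
translate([-1209, 0, 0]) bookshelf();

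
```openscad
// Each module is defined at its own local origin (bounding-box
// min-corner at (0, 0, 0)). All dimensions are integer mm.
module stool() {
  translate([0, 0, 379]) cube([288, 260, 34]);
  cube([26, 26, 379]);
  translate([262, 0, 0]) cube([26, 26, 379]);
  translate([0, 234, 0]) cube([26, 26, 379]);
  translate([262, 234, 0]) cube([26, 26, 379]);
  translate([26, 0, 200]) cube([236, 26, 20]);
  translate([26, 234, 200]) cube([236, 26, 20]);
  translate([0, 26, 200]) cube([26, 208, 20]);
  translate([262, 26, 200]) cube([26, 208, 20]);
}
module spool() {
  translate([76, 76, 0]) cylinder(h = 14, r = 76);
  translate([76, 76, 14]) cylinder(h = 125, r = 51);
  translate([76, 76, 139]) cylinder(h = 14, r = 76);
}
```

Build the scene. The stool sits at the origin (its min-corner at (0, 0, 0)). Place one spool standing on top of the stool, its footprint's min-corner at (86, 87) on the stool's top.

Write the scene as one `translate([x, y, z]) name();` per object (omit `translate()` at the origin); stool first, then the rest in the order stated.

stool();
translate([86, 87, 413]) spool();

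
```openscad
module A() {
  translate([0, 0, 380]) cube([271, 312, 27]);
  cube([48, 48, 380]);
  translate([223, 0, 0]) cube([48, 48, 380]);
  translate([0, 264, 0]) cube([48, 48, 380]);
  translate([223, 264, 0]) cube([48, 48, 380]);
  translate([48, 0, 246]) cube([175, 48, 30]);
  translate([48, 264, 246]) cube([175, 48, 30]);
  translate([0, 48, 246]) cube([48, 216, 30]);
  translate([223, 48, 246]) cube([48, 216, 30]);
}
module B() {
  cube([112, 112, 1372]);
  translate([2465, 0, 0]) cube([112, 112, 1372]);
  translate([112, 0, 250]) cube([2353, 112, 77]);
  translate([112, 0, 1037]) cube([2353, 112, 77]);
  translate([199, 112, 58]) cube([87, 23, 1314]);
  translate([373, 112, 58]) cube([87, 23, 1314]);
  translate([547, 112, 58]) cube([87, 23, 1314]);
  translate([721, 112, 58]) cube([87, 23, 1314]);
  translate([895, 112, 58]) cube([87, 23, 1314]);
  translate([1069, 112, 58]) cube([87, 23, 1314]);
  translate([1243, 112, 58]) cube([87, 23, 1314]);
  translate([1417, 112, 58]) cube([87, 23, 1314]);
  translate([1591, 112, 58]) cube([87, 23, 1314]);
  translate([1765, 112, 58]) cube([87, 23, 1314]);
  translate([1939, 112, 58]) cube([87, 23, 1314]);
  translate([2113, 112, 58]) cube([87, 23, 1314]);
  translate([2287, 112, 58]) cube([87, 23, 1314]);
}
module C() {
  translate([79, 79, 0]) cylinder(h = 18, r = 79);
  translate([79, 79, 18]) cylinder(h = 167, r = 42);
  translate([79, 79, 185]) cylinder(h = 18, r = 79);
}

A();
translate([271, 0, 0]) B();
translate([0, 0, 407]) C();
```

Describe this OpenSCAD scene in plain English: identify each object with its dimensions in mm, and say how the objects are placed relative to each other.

A is a four-legged stool. The seat is 271×312 mm, 27 mm thick, top at z = 407 mm. It stands on four square legs, each 48×48 mm in cross-section, from z = 0 to the seat underside, each flush with a corner of the seat. Four stretchers, 48 mm wide and 30 mm tall, connect adjacent legs with their undersides at z = 246 mm, each running between the inner faces of the legs it joins and aligned with the legs' outer faces on the other axis.

B is a fence section. Two 112×112 mm posts, 1372 mm tall, stand on the floor with a clear span of 2353 mm between their inner faces. Two horizontal rails of 112×77 mm section span the gap between the posts with their undersides at z = 250 mm and z = 1037 mm, flush with the posts' −y face. 13 pickets, each 87 mm wide, 23 mm thick and 1314 mm tall, are fixed to the +y face of the rails with their bottoms at z = 58 mm, evenly spaced across the span with equal gaps (rounded down to the nearest mm) at the −x end and between each pair — any rounding remainder accumulates at the +x end.

C is a spool: two coaxial disc flanges of radius 79 mm and thickness 18 mm, joined by a core cylinder of radius 42 mm and height 167 mm. The lower flange rests on z = 0 and the three cylinders share a vertical axis.

The fence section is against the stool's +x side, with their −y faces flush. The spool is on top of the stool.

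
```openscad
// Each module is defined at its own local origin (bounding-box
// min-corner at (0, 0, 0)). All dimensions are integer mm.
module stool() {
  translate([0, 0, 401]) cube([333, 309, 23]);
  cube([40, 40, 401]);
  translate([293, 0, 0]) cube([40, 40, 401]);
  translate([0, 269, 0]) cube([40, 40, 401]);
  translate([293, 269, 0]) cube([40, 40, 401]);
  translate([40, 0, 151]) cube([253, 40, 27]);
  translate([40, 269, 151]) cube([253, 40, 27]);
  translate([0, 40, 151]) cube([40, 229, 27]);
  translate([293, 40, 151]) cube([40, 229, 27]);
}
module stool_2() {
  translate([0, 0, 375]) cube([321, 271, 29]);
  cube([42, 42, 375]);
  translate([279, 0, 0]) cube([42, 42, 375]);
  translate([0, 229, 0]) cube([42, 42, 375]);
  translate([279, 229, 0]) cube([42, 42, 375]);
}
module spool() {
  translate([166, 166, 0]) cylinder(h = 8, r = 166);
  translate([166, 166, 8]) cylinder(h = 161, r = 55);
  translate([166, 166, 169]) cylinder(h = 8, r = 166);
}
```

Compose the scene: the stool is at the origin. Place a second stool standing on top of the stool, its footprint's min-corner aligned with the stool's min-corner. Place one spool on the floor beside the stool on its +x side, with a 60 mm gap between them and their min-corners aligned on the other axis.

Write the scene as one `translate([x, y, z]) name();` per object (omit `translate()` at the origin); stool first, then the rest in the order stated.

stool();
translate([0, 0, 424]) stool_2();
translate([393, 0, 0]) spool();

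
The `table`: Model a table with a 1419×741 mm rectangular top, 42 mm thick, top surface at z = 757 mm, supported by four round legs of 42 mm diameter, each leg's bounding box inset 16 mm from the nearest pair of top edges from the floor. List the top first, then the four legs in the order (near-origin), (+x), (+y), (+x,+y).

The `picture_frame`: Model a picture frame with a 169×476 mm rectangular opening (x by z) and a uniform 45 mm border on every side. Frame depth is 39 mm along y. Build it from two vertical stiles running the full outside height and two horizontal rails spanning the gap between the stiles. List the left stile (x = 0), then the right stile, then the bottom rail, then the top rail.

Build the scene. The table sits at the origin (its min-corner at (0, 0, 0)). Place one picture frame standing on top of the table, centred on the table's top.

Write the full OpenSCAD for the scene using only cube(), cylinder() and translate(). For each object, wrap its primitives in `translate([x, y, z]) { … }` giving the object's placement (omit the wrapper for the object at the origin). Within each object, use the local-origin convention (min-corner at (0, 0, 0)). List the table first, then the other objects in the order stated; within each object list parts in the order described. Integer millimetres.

translate([0, 0, 715]) cube([1419, 741, 42]);
translate([37, 37, 0]) cylinder(h = 715, r = 21);
translate([1382, 37, 0]) cylinder(h = 715, r = 21);
translate([37, 704, 0]) cylinder(h = 715, r = 21);
translate([1382, 704, 0]) cylinder(h = 715, r = 21);
translate([580, 351, 757]) {
  cube([45, 39, 566]);
  translate([214, 0, 0]) cube([45, 39, 566]);
  translate([45, 0, 0]) cube([169, 39, 45]);
  translate([45, 0, 521]) cube([169, 39, 45]);
}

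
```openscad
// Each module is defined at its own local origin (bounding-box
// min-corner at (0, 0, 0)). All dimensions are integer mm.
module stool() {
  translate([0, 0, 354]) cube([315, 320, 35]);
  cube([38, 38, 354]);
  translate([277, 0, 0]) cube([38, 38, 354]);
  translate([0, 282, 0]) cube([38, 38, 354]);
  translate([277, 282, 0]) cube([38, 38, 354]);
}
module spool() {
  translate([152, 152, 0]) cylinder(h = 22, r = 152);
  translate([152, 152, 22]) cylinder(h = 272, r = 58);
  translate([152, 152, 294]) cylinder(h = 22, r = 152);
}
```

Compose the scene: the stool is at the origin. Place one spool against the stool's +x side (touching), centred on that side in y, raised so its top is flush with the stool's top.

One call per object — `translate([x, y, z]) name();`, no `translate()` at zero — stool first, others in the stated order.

stool();
translate([315, 8, 73]) spool();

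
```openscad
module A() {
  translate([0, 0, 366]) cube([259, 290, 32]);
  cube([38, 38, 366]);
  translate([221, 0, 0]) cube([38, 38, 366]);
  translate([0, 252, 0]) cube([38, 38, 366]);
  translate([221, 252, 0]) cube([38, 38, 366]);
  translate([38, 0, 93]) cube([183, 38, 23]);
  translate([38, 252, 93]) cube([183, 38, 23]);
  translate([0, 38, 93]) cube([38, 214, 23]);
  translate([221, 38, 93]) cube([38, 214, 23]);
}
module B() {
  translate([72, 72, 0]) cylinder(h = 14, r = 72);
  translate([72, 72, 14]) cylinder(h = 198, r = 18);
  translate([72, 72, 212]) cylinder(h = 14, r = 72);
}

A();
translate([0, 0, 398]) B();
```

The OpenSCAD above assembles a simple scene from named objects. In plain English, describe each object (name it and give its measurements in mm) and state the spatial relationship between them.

A is a simple wooden stool: a rectangular seat 259 mm (x) by 290 mm (y), 32 mm thick, top face at z = 398 mm, on four square legs, each 38×38 mm in cross-section. The legs rest on z = 0, each flush with a corner of the seat. Four stretchers, 38 mm wide and 23 mm tall, connect adjacent legs with their undersides at z = 93 mm, each running between the inner faces of the legs it joins and aligned with the legs' outer faces on the other axis.

B is a spool: two coaxial disc flanges of radius 72 mm and thickness 14 mm, joined by a core cylinder of radius 18 mm and height 198 mm. The lower flange rests on z = 0 and the three cylinders share a vertical axis.

The spool is on top of the stool.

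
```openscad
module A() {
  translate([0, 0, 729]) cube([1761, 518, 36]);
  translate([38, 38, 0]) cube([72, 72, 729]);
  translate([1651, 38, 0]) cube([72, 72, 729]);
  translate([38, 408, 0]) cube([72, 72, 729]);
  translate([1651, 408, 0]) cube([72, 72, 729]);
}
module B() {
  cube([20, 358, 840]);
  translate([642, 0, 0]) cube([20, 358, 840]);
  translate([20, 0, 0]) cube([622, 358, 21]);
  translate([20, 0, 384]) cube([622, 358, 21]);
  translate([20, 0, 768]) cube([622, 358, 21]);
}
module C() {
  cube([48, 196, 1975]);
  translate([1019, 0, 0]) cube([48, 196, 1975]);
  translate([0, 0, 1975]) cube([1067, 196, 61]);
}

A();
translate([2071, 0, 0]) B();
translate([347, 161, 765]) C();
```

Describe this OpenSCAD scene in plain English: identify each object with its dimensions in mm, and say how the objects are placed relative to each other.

A is a table with a 1761×518 mm rectangular top, 36 mm thick, top surface at z = 765 mm, supported by four 72×72 mm square legs, each inset 38 mm from the nearest pair of top edges, running from the floor.

B is a bookshelf 662 mm wide overall, 358 mm deep and 840 mm tall. The two sides are 20 mm thick vertical panels. 3 horizontal shelves of 21 mm thickness span between the inner faces of the sides; the lowest shelf sits on the floor and shelves are stacked with a clear vertical gap of 363 mm between each pair.

C is a door frame. The clear opening is 971 mm wide and 1975 mm high. Two 48 mm wide jambs, 196 mm deep, stand either side of the opening from the floor to the top of the opening. A 61 mm thick head sits across the top of both jambs, spanning the full outside width of the frame.

The bookshelf is on the floor beside the table on its +x side. The door frame is on top of the table, centred.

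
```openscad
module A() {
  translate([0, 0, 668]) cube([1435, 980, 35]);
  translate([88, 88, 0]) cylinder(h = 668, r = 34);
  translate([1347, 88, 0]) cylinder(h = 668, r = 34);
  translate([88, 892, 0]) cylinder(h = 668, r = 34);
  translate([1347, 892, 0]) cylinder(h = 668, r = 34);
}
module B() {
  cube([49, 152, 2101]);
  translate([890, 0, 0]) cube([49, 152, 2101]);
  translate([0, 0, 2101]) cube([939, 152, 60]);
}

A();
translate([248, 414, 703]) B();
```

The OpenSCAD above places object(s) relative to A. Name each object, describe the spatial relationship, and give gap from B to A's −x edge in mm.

A is a table. B is a door frame. The door frame is on top of the table, centred. The gap from the door frame to the table's −x edge is 248 mm.

The door frame's min-x is at 248; the table's min-x is 0; gap = 248 mm.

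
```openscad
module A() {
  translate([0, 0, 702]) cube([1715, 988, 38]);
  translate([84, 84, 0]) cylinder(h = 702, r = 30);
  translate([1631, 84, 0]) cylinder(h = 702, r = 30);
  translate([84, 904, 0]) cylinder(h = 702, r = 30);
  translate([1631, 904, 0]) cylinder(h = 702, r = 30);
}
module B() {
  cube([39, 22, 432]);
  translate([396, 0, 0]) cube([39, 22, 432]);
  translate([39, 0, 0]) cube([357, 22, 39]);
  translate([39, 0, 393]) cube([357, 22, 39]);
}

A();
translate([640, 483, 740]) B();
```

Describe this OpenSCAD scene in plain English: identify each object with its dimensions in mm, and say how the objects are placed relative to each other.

A is a rectangular dining table. The top is 1715×988×38 mm with its upper surface at z = 740 mm. It stands on four round legs of 60 mm diameter, each leg's bounding box inset 54 mm from the nearest pair of top edges, running from the floor to the underside of the top.

B is a rectangular picture frame lying in the x–z plane (depth along y). The opening is 357 mm wide (x) by 354 mm tall (z), surrounded by a border 39 mm wide on all four sides. The frame is 22 mm deep and is made of two full-height vertical stiles with two horizontal rails fitted between them.

The picture frame is on top of the table, centred.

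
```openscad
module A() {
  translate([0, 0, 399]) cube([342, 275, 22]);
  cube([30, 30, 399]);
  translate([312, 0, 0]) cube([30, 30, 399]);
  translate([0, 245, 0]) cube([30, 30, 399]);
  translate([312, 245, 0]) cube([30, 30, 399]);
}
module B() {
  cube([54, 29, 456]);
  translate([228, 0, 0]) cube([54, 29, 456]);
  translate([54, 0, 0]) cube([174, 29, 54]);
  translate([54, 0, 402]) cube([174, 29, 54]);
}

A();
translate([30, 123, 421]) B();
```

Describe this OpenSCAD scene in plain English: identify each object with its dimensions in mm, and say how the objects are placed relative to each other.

A is a four-legged stool. The seat is 342×275 mm, 22 mm thick, top at z = 421 mm. It stands on four square legs, each 30×30 mm in cross-section, from z = 0 to the seat underside, each flush with a corner of the seat.

B is a picture frame with a 174×348 mm rectangular opening (x by z) and a uniform 54 mm border on every side. Frame depth is 29 mm along y. It is built from two vertical stiles running the full outside height and two horizontal rails spanning the gap between the stiles.

The picture frame is on top of the stool, centred.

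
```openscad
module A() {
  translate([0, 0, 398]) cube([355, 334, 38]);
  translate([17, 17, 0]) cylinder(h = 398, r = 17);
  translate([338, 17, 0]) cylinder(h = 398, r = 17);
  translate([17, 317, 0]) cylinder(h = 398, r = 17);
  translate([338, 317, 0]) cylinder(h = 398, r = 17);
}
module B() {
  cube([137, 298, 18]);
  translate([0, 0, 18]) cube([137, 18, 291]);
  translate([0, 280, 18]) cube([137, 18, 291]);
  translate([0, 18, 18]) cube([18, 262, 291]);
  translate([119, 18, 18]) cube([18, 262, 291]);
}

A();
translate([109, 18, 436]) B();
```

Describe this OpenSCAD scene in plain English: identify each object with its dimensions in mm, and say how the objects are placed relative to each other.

A is a four-legged stool. The seat is a 355×334×38 mm slab whose top surface is at z = 436 mm; four round legs, each 34 mm in diameter, run from the floor (z = 0) to the underside of the seat, each leg's axis is inset half a diameter from the nearest pair of seat edges (so the leg's bounding box is flush with the corner).

B is an open storage box with external size 137×298×309 mm and wall thickness 18 mm (the base is also 18 mm thick). The base covers the whole footprint; the four walls stand on the base, with the y-facing walls full-width and the x-facing walls fitting between their inner faces.

The open box is on top of the stool, centred.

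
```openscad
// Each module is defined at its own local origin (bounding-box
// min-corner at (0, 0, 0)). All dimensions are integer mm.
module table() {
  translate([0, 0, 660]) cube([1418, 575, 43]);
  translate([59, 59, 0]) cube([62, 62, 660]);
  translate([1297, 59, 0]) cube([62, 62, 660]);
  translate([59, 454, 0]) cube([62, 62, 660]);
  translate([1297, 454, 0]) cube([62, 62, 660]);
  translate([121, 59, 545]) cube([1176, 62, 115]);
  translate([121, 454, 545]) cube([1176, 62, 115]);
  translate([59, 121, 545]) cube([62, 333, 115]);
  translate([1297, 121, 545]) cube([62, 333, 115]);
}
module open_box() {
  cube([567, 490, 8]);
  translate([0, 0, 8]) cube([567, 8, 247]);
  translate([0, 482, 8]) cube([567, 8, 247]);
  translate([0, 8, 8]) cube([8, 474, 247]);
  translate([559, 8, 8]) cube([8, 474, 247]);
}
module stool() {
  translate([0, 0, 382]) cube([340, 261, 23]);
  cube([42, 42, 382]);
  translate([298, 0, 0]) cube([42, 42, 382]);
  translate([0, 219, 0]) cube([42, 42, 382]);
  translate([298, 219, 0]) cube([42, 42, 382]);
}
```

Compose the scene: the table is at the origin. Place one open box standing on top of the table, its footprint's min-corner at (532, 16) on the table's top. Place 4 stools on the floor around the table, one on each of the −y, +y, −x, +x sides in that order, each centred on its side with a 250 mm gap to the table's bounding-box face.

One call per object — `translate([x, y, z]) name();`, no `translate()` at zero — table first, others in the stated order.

table();
translate([532, 16, 703]) open_box();
translate([539, -511, 0]) stool();
translate([539, 825, 0]) stool();
translate([-590, 157, 0]) stool();
translate([1668, 157, 0]) stool();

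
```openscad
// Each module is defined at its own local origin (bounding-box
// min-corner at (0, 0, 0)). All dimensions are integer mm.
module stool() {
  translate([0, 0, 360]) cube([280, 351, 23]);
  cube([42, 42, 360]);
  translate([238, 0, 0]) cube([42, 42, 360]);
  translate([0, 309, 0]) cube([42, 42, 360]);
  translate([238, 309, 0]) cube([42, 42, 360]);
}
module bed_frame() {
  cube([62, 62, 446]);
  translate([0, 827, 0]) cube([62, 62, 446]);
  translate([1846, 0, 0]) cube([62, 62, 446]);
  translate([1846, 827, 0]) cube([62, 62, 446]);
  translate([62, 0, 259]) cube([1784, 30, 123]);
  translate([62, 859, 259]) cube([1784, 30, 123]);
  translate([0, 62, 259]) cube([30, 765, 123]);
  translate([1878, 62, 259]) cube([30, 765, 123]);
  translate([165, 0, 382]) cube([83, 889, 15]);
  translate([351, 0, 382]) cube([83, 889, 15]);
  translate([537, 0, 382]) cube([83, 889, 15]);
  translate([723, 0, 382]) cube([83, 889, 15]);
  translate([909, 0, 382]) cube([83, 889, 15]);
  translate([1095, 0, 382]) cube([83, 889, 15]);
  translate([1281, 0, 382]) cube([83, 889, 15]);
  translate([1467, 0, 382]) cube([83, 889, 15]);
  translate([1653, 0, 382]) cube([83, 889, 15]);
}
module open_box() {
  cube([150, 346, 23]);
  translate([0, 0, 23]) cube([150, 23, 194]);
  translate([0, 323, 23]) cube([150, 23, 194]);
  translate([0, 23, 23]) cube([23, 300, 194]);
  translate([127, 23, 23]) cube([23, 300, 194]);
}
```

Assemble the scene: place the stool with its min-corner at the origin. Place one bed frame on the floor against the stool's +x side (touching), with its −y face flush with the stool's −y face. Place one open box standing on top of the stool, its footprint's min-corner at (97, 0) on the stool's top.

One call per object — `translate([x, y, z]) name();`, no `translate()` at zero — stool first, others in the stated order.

stool();
translate([280, 0, 0]) bed_frame();
translate([97, 0, 383]) open_box();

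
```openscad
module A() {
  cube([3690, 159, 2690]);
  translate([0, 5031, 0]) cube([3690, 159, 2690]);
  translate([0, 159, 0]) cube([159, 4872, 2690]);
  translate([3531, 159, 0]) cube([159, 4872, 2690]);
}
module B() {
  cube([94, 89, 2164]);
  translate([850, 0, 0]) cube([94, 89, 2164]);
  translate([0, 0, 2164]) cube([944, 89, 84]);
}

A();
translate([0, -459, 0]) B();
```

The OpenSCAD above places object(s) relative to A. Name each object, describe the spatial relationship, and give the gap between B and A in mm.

A is a house frame. B is a door frame. The door frame is on the floor beside the house frame on its −y side. The gap between the door frame and the house frame is 370 mm.

The door frame's nearest face is 370 mm from the house frame's −y face.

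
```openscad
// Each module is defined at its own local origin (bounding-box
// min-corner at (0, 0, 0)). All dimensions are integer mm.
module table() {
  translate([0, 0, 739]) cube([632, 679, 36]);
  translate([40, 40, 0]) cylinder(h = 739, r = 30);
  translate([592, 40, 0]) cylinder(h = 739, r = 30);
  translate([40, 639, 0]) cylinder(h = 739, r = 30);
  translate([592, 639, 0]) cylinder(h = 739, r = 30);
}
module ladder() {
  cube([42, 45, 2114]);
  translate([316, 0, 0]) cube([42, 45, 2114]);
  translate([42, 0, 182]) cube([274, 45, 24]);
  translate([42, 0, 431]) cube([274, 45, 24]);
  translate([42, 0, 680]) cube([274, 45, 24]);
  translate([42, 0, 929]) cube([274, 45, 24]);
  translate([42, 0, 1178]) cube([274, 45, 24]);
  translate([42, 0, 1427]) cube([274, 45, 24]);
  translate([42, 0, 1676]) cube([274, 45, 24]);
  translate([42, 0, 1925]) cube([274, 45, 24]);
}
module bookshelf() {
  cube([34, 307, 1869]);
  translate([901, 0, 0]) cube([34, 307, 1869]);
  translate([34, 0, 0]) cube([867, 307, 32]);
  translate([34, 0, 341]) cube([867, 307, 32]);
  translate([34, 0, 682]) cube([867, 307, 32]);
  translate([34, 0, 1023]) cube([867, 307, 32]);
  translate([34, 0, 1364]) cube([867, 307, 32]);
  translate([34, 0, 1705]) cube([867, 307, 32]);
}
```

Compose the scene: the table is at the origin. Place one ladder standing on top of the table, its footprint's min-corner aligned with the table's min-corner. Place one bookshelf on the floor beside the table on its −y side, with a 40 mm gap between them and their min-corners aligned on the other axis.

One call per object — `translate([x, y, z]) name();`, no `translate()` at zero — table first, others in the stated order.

table();
translate([0, 0, 775]) ladder();
translate([0, -347, 0]) bookshelf();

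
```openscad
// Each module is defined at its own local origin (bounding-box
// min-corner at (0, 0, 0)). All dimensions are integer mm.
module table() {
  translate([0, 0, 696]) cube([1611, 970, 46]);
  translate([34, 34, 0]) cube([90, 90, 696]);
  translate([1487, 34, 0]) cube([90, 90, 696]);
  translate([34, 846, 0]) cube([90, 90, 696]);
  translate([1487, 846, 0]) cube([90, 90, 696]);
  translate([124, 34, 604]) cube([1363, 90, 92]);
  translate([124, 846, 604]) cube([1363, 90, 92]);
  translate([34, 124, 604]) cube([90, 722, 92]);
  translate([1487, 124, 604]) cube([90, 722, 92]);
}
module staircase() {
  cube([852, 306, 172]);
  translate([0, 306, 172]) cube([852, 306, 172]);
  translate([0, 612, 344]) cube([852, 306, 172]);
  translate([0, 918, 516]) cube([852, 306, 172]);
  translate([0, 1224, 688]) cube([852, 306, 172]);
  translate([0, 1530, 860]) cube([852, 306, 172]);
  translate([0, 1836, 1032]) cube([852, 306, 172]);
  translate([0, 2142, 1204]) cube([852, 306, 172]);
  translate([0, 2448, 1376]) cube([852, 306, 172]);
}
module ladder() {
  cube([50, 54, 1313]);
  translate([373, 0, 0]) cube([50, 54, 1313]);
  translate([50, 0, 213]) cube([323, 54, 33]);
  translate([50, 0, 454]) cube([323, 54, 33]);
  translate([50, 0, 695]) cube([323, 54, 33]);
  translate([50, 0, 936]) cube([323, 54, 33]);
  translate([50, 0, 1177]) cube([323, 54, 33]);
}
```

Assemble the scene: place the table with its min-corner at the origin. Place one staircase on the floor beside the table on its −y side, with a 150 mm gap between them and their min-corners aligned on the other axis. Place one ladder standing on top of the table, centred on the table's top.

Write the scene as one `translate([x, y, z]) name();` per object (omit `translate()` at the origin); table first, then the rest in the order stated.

table();
translate([0, -2904, 0]) staircase();
translate([594, 458, 742]) ladder();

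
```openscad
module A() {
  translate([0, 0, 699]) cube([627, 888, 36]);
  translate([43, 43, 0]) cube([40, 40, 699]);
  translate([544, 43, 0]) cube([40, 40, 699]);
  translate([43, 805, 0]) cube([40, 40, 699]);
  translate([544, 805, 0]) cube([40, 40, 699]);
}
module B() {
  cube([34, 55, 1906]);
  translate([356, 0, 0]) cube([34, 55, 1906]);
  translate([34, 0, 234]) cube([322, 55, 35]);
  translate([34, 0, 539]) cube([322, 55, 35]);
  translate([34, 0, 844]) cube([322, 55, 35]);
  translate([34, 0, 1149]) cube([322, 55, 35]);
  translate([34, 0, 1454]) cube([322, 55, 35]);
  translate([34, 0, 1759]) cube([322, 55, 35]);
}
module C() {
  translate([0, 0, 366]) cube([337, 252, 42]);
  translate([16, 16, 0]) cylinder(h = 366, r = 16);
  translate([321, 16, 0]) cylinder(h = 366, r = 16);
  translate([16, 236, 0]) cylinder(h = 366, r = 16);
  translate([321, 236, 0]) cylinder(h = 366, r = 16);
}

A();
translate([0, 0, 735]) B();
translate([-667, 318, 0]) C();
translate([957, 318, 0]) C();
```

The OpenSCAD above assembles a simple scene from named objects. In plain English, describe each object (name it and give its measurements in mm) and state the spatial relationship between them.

A is a table: top 627 mm (x) × 888 mm (y), 36 mm thick, upper face at z = 735 mm, on four 40×40 mm square legs, each inset 43 mm from the nearest pair of top edges, running from z = 0 to the bottom of the top.

B is a wooden ladder with two side rails of 34×55 mm section and 1906 mm height, set 390 mm apart overall. Between them run 6 rectangular rungs (55 mm deep, 35 mm thick), front faces flush with the rails' −y face. The bottom of the first rung is 234 mm above the floor and each subsequent rung is 305 mm higher than the one below.

C is a four-legged stool. The seat is 337×252 mm, 42 mm thick, top at z = 408 mm. It stands on four round legs, each 32 mm in diameter, from z = 0 to the seat underside, each leg's axis is inset half a diameter from the nearest pair of seat edges (so the leg's bounding box is flush with the corner).

The ladder is on top of the table. Two stools sit around the table at the −x, +x sides.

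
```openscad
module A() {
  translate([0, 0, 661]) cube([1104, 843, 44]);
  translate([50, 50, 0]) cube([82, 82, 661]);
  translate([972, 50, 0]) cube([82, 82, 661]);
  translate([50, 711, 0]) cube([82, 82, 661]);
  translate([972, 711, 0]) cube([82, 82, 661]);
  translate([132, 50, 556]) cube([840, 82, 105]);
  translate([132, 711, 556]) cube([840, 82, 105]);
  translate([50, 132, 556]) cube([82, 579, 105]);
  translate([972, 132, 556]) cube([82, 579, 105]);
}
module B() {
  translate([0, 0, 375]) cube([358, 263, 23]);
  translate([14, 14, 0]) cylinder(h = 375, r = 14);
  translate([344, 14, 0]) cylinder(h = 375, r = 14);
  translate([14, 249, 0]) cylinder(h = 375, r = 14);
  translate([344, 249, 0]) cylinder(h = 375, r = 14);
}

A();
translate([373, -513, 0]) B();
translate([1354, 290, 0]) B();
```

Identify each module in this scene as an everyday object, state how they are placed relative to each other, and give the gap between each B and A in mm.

A is a table. B is a stool. Two stools sit around the table at the −y, +x sides. The gap between each stool and the table is 250 mm.

Each stool's nearest face is 250 mm from the table's bounding box.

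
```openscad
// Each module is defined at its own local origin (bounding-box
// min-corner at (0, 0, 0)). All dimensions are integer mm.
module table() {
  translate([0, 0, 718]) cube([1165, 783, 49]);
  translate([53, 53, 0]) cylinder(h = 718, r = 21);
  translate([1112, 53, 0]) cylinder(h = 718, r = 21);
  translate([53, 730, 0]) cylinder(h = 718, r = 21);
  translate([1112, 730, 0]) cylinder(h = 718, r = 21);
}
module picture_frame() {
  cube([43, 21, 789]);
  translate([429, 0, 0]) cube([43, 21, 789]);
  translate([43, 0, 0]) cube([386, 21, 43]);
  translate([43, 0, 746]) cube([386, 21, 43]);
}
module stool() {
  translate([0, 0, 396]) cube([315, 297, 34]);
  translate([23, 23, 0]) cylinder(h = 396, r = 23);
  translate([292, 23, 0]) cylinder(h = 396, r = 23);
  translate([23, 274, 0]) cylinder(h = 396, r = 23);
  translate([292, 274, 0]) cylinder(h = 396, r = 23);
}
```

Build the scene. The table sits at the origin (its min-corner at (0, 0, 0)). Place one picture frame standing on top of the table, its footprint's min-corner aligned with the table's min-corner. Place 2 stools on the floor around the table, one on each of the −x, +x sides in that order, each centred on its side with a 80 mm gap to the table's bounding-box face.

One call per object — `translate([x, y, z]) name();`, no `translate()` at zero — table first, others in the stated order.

table();
translate([0, 0, 767]) picture_frame();
translate([-395, 243, 0]) stool();
translate([1245, 243, 0]) stool();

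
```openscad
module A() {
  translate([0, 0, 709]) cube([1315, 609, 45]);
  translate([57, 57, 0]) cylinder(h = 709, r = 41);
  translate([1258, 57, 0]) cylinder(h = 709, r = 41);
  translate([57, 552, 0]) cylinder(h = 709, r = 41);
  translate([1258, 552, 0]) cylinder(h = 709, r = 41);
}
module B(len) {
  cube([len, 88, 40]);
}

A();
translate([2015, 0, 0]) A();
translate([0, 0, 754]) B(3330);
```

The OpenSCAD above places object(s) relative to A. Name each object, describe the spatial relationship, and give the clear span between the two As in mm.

Second table starts at x = 2015; first ends at x = 1315; clear span = 2015 − 1315 = 700 mm.

A is a table. B is a beam. A beam spans the tops of two tables. The clear span between the two tables is 700 mm.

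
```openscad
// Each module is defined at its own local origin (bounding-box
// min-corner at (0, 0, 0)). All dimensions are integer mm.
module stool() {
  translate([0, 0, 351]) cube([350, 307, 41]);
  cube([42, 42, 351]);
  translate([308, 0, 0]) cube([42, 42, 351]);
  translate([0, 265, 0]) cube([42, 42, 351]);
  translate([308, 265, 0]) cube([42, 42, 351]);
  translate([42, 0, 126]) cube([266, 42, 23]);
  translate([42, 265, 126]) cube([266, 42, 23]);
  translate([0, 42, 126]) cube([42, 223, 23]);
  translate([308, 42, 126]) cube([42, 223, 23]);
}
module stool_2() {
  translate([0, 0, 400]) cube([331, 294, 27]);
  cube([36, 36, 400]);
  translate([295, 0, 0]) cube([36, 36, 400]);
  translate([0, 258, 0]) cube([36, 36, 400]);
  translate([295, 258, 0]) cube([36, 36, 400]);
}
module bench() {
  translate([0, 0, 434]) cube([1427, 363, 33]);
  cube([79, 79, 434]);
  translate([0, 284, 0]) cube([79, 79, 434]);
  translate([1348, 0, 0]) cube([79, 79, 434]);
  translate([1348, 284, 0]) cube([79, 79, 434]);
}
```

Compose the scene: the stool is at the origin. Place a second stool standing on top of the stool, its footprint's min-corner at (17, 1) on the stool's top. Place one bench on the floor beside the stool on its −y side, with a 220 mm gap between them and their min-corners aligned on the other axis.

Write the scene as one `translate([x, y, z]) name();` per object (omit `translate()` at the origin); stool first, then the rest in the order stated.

stool();
translate([17, 1, 392]) stool_2();
translate([0, -583, 0]) bench();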